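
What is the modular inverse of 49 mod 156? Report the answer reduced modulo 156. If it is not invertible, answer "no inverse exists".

121

Apply the Euclidean algorithm to 156 and 49:
156 = 3·49 + 9
49 = 5·9 + 4
9 = 2·4 + 1
4 = 4·1 + 0
Since gcd(49, 156) = 1, back-substitute to write 1 as a combination:
1 = 9 − 2·4
1 = −2·49 + 11·9
1 = 11·156 − 35·49
Hence 49⁻¹ ≡ -35 ≡ 121 (mod 156).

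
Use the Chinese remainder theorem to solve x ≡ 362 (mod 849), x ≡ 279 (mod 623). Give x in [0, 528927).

Write x = 362 + 849·k. Then 849·k ≡ 279 − 362 ≡ 540 (mod 623).
Need 849⁻¹ mod 623. Extended Euclid on (623, 226):
623 = 2·226 + 171
226 = 1·171 + 55
171 = 3·55 + 6
55 = 9·6 + 1
6 = 6·1 + 0
Back-substitute:
1 = 55 − 9·6
1 = −9·171 + 28·55
1 = 28·226 − 37·171
1 = −37·623 + 102·226
849⁻¹ ≡ 102 (mod 623), so k ≡ 102·540 ≡ 256 (mod 623).
x = 362 + 849·256 = 217706.

217706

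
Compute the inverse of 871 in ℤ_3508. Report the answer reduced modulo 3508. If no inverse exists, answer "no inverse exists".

gcd(3508, 871) by repeated division:
3508 = 4·871 + 24
871 = 36·24 + 7
24 = 3·7 + 3
7 = 2·3 + 1
3 = 3·1 + 0
Since gcd(871, 3508) = 1, back-substitute to write 1 as a combination:
1 = 7 − 2·3
1 = −2·24 + 7·7
1 = 7·871 − 254·24
1 = −254·3508 + 1023·871
So 871·1023 ≡ 1 (mod 3508).

1023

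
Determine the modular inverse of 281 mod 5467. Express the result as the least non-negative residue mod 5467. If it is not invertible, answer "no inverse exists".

1751

gcd(5467, 281) by repeated division:
5467 = 19×281 + 128
281 = 2×128 + 25
128 = 5×25 + 3
25 = 8×3 + 1
3 = 3×1 + 0
The gcd is 1. Working backward:
1 = 25 − 8·3
1 = −8·128 + 41·25
1 = 41·281 − 90·128
1 = −90·5467 + 1751·281
So 281·1751 ≡ 1 (mod 5467).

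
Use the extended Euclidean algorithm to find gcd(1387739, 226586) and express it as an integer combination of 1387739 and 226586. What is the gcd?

1

Apply Euclid's algorithm to 1387739 and 226586:
1387739 = 6*226586 + 28223
226586 = 8*28223 + 802
28223 = 35*802 + 153
802 = 5*153 + 37
153 = 4*37 + 5
37 = 7*5 + 2
5 = 2*2 + 1
2 = 2*1 + 0
gcd(1387739, 226586) = 1.
Express as a combination:
1 = 5 − 2·2
1 = −2·37 + 15·5
1 = 15·153 − 62·37
1 = −62·802 + 325·153
1 = 325·28223 − 11437·802
1 = −11437·226586 + 91821·28223
1 = 91821·1387739 − 562363·226586
So 1 = (91821)·1387739 + (-562363)·226586.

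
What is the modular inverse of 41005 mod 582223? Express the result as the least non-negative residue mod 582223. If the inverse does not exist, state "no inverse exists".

249871

Apply the Euclidean algorithm to 582223 and 41005:
582223 = 14×41005 + 8153
41005 = 5×8153 + 240
8153 = 33×240 + 233
240 = 1×233 + 7
233 = 33×7 + 2
7 = 3×2 + 1
2 = 2×1 + 0
The gcd is 1. Working backward:
1 = 7 − 3·2
1 = −3·233 + 100·7
1 = 100·240 − 103·233
1 = −103·8153 + 3499·240
1 = 3499·41005 − 17598·8153
1 = −17598·582223 + 249871·41005
So 41005·249871 ≡ 1 (mod 582223).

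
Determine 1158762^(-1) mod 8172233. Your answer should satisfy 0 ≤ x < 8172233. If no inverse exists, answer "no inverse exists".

gcd(8172233, 1158762) by repeated division:
8172233 = 7·1158762 + 60899
1158762 = 19·60899 + 1681
60899 = 36·1681 + 383
1681 = 4·383 + 149
383 = 2·149 + 85
149 = 1·85 + 64
85 = 1·64 + 21
64 = 3·21 + 1
21 = 21·1 + 0
Since gcd(1158762, 8172233) = 1, back-substitute to write 1 as a combination:
1 = 64 − 3·21
1 = −3·85 + 4·64
1 = 4·149 − 7·85
1 = −7·383 + 18·149
1 = 18·1681 − 79·383
1 = −79·60899 + 2862·1681
1 = 2862·1158762 − 54457·60899
1 = −54457·8172233 + 384061·1158762
So 1158762·384061 ≡ 1 (mod 8172233).

384061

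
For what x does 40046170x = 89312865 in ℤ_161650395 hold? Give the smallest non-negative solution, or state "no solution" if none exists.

28621410

First find gcd(40046170, 161650395):
161650395 = 4·40046170 + 1465715
40046170 = 27·1465715 + 471865
1465715 = 3·471865 + 50120
471865 = 9·50120 + 20785
50120 = 2·20785 + 8550
20785 = 2·8550 + 3685
8550 = 2·3685 + 1180
3685 = 3·1180 + 145
1180 = 8·145 + 20
145 = 7·20 + 5
20 = 4·5 + 0
gcd = 5 and 5 | 89312865, so solutions exist. Divide through by 5: 8009234x ≡ 17862573 (mod 32330079).
Now find 8009234⁻¹ mod 32330079:
32330079 = 4·8009234 + 293143
8009234 = 27·293143 + 94373
293143 = 3·94373 + 10024
94373 = 9·10024 + 4157
10024 = 2·4157 + 1710
4157 = 2·1710 + 737
1710 = 2·737 + 236
737 = 3·236 + 29
236 = 8·29 + 4
29 = 7·4 + 1
4 = 4·1 + 0
Back-substitute:
1 = 29 − 7·4
1 = −7·236 + 57·29
1 = 57·737 − 178·236
1 = −178·1710 + 413·737
1 = 413·4157 − 1004·1710
1 = −1004·10024 + 2421·4157
1 = 2421·94373 − 22793·10024
1 = −22793·293143 + 70800·94373
1 = 70800·8009234 − 1934393·293143
1 = −1934393·32330079 + 7808372·8009234
So 8009234⁻¹ ≡ 7808372 (mod 32330079).
Then x ≡ 7808372·17862573 ≡ 28621410 (mod 32330079); the smallest non-negative solution is x = 28621410.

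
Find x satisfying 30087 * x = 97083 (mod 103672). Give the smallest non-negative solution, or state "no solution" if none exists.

First find gcd(30087, 103672):
103672 = 3*30087 + 13411
30087 = 2*13411 + 3265
13411 = 4*3265 + 351
3265 = 9*351 + 106
351 = 3*106 + 33
106 = 3*33 + 7
33 = 4*7 + 5
7 = 1*5 + 2
5 = 2*2 + 1
2 = 2*1 + 0
gcd = 1, so a unique solution mod 103672 exists.
Back-substitute for the Bézout coefficients:
1 = 5 − 2·2
1 = −2·7 + 3·5
1 = 3·33 − 14·7
1 = −14·106 + 45·33
1 = 45·351 − 149·106
1 = −149·3265 + 1386·351
1 = 1386·13411 − 5693·3265
1 = −5693·30087 + 12772·13411
1 = 12772·103672 − 44009·30087
So 30087·(-44009) ≡ 1 (mod 103672), giving 30087⁻¹ ≡ 59663.
x ≡ 30087⁻¹·97083 ≡ 59663·97083 ≡ 4717 (mod 103672).

4717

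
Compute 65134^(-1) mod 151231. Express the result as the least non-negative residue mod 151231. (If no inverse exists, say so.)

gcd(151231, 65134) by repeated division:
151231 = 2*65134 + 20963
65134 = 3*20963 + 2245
20963 = 9*2245 + 758
2245 = 2*758 + 729
758 = 1*729 + 29
729 = 25*29 + 4
29 = 7*4 + 1
4 = 4*1 + 0
The gcd is 1. Working backward:
1 = 29 − 7·4
1 = −7·729 + 176·29
1 = 176·758 − 183·729
1 = −183·2245 + 542·758
1 = 542·20963 − 5061·2245
1 = −5061·65134 + 15725·20963
1 = 15725·151231 − 36511·65134
Thus 65134·(-36511) ≡ 1 (mod 151231); reducing, -36511 mod 151231 = 114720.

114720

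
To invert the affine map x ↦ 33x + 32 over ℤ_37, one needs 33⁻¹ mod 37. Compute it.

Apply the Euclidean algorithm to 37 and 33:
37 = 1*33 + 4
33 = 8*4 + 1
4 = 4*1 + 0
The gcd is 1. Working backward:
1 = 33 − 8·4
1 = −8·37 + 9·33
So 33·9 ≡ 1 (mod 37).

9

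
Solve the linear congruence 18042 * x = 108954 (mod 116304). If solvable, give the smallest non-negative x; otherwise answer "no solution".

First find gcd(18042, 116304):
116304 = 6×18042 + 8052
18042 = 2×8052 + 1938
8052 = 4×1938 + 300
1938 = 6×300 + 138
300 = 2×138 + 24
138 = 5×24 + 18
24 = 1×18 + 6
18 = 3×6 + 0
gcd = 6 and 6 | 108954, so solutions exist. Divide through by 6: 3007x ≡ 18159 (mod 19384).
Now find 3007⁻¹ mod 19384:
19384 = 6*3007 + 1342
3007 = 2*1342 + 323
1342 = 4*323 + 50
323 = 6*50 + 23
50 = 2*23 + 4
23 = 5*4 + 3
4 = 1*3 + 1
3 = 3*1 + 0
Back-substitute:
1 = 4 − 3
1 = −23 + 6·4
1 = 6·50 − 13·23
1 = −13·323 + 84·50
1 = 84·1342 − 349·323
1 = −349·3007 + 782·1342
1 = 782·19384 − 5041·3007
So 3007·(-5041) ≡ 1 (mod 19384), i.e. 3007⁻¹ ≡ 14343.
Then x ≡ 14343·18159 ≡ 11113 (mod 19384); the smallest non-negative solution is x = 11113.

11113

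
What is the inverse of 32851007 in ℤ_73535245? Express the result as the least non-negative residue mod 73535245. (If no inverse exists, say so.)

Compute gcd(32851007, 73535245):
73535245 = 2·32851007 + 7833231
32851007 = 4·7833231 + 1518083
7833231 = 5·1518083 + 242816
1518083 = 6·242816 + 61187
242816 = 3·61187 + 59255
61187 = 1·59255 + 1932
59255 = 30·1932 + 1295
1932 = 1·1295 + 637
1295 = 2·637 + 21
637 = 30·21 + 7
21 = 3·7 + 0
gcd(32851007, 73535245) = 7 ≠ 1, so 32851007 has no multiplicative inverse modulo 73535245.

no inverse exists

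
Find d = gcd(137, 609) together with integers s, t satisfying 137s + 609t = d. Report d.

1

Repeated division:
609 = 4*137 + 61
137 = 2*61 + 15
61 = 4*15 + 1
15 = 15*1 + 0
gcd(137, 609) = 1.
Working backward:
1 = 61 − 4·15
1 = −4·137 + 9·61
1 = 9·609 − 40·137
So 1 = (9)·609 + (-40)·137.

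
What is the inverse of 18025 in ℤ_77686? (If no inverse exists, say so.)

Compute gcd(18025, 77686):
77686 = 4*18025 + 5586
18025 = 3*5586 + 1267
5586 = 4*1267 + 518
1267 = 2*518 + 231
518 = 2*231 + 56
231 = 4*56 + 7
56 = 8*7 + 0
Since gcd = 7 > 1, 18025 is not a unit mod 77686.

no inverse exists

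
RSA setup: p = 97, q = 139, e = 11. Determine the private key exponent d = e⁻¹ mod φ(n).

9635

φ(n) = (p−1)(q−1) = 96·138 = 13248.
Need d with 11·d ≡ 1 (mod 13248). Apply the extended Euclidean algorithm:
13248 = 1204·11 + 4
11 = 2·4 + 3
4 = 1·3 + 1
3 = 3·1 + 0
Back-substitute:
1 = 4 − 3
1 = −11 + 3·4
1 = 3·13248 − 3613·11
So 11·(-3613) ≡ 1 (mod 13248), hence d ≡ -3613 ≡ 9635 (mod 13248).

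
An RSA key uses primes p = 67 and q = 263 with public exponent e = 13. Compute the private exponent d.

φ(n) = (p−1)(q−1) = 66·262 = 17292.
Need d with 13·d ≡ 1 (mod 17292). Apply the extended Euclidean algorithm:
17292 = 1330·13 + 2
13 = 6·2 + 1
2 = 2·1 + 0
Back-substitute:
1 = 13 − 6·2
1 = −6·17292 + 7981·13
So 13·7981 ≡ 1 (mod 17292), hence d = 7981.

7981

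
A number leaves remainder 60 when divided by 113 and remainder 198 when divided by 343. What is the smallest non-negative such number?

Write x = 60 + 113·k. Then 113·k ≡ 198 − 60 ≡ 138 (mod 343).
Need 113⁻¹ mod 343. Extended Euclid on (343, 113):
343 = 3*113 + 4
113 = 28*4 + 1
4 = 4*1 + 0
Back-substitute:
1 = 113 − 28·4
1 = −28·343 + 85·113
113⁻¹ ≡ 85 (mod 343), so k ≡ 85·138 ≡ 68 (mod 343).
x = 60 + 113·68 = 7744.

7744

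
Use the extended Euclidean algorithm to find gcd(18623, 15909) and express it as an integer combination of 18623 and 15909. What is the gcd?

Apply Euclid's algorithm to 18623 and 15909:
18623 = 1*15909 + 2714
15909 = 5*2714 + 2339
2714 = 1*2339 + 375
2339 = 6*375 + 89
375 = 4*89 + 19
89 = 4*19 + 13
19 = 1*13 + 6
13 = 2*6 + 1
6 = 6*1 + 0
gcd(18623, 15909) = 1.
Working backward:
1 = 13 − 2·6
1 = −2·19 + 3·13
1 = 3·89 − 14·19
1 = −14·375 + 59·89
1 = 59·2339 − 368·375
1 = −368·2714 + 427·2339
1 = 427·15909 − 2503·2714
1 = −2503·18623 + 2930·15909
So 1 = (-2503)·18623 + (2930)·15909.

1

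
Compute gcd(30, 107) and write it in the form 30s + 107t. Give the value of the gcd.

Euclidean algorithm:
107 = 3×30 + 17
30 = 1×17 + 13
17 = 1×13 + 4
13 = 3×4 + 1
4 = 4×1 + 0
gcd(30, 107) = 1.
Back-substituting:
1 = 13 − 3·4
1 = −3·17 + 4·13
1 = 4·30 − 7·17
1 = −7·107 + 25·30
So 1 = (-7)·107 + (25)·30.

1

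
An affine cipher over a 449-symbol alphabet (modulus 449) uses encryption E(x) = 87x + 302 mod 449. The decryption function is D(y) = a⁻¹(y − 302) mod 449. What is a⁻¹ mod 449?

160

Run Euclid on (449, 87):
449 = 5·87 + 14
87 = 6·14 + 3
14 = 4·3 + 2
3 = 1·2 + 1
2 = 2·1 + 0
gcd = 1, so the inverse exists. Back-substitute:
1 = 3 − 2
1 = −14 + 5·3
1 = 5·87 − 31·14
1 = −31·449 + 160·87
So 87·160 ≡ 1 (mod 449).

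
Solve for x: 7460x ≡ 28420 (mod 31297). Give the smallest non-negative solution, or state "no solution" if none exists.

First find gcd(7460, 31297):
31297 = 4×7460 + 1457
7460 = 5×1457 + 175
1457 = 8×175 + 57
175 = 3×57 + 4
57 = 14×4 + 1
4 = 4×1 + 0
gcd = 1, so a unique solution mod 31297 exists.
Back-substitute for the Bézout coefficients:
1 = 57 − 14·4
1 = −14·175 + 43·57
1 = 43·1457 − 358·175
1 = −358·7460 + 1833·1457
1 = 1833·31297 − 7690·7460
So 7460·(-7690) ≡ 1 (mod 31297), giving 7460⁻¹ ≡ 23607.
x ≡ 7460⁻¹·28420 ≡ 23607·28420 ≡ 28448 (mod 31297).

28448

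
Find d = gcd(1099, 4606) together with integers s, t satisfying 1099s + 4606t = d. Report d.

Repeated division:
4606 = 4*1099 + 210
1099 = 5*210 + 49
210 = 4*49 + 14
49 = 3*14 + 7
14 = 2*7 + 0
gcd(1099, 4606) = 7.
Back-substituting:
7 = 49 − 3·14
7 = −3·210 + 13·49
7 = 13·1099 − 68·210
7 = −68·4606 + 285·1099
So 7 = (-68)·4606 + (285)·1099.

7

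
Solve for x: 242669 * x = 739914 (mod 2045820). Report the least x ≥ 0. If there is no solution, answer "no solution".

263886

First find gcd(242669, 2045820):
2045820 = 8×242669 + 104468
242669 = 2×104468 + 33733
104468 = 3×33733 + 3269
33733 = 10×3269 + 1043
3269 = 3×1043 + 140
1043 = 7×140 + 63
140 = 2×63 + 14
63 = 4×14 + 7
14 = 2×7 + 0
gcd = 7 and 7 | 739914, so solutions exist. Divide through by 7: 34667x ≡ 105702 (mod 292260).
Now find 34667⁻¹ mod 292260:
292260 = 8·34667 + 14924
34667 = 2·14924 + 4819
14924 = 3·4819 + 467
4819 = 10·467 + 149
467 = 3·149 + 20
149 = 7·20 + 9
20 = 2·9 + 2
9 = 4·2 + 1
2 = 2·1 + 0
Back-substitute:
1 = 9 − 4·2
1 = −4·20 + 9·9
1 = 9·149 − 67·20
1 = −67·467 + 210·149
1 = 210·4819 − 2167·467
1 = −2167·14924 + 6711·4819
1 = 6711·34667 − 15589·14924
1 = −15589·292260 + 131423·34667
So 34667⁻¹ ≡ 131423 (mod 292260).
Then x ≡ 131423·105702 ≡ 263886 (mod 292260); the smallest non-negative solution is x = 263886.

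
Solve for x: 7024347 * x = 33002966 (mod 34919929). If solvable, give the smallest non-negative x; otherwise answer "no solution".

no solution

gcd(7024347, 34919929):
34919929 = 4·7024347 + 6822541
7024347 = 1·6822541 + 201806
6822541 = 33·201806 + 162943
201806 = 1·162943 + 38863
162943 = 4·38863 + 7491
38863 = 5·7491 + 1408
7491 = 5·1408 + 451
1408 = 3·451 + 55
451 = 8·55 + 11
55 = 5·11 + 0
gcd = 11, but 11 ∤ 33002966, so the congruence has no solution.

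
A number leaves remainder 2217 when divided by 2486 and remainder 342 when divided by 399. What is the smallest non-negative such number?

Write x = 2217 + 2486·k. Then 2486·k ≡ 342 − 2217 ≡ 120 (mod 399).
Need 2486⁻¹ mod 399. Extended Euclid on (399, 92):
399 = 4×92 + 31
92 = 2×31 + 30
31 = 1×30 + 1
30 = 30×1 + 0
Back-substitute:
1 = 31 − 30
1 = −92 + 3·31
1 = 3·399 − 13·92
2486⁻¹ ≡ 386 (mod 399), so k ≡ 386·120 ≡ 36 (mod 399).
x = 2217 + 2486·36 = 91713.

91713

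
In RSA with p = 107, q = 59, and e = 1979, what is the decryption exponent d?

5303

φ(n) = (p−1)(q−1) = 106·58 = 6148.
Need d with 1979·d ≡ 1 (mod 6148). Apply the extended Euclidean algorithm:
6148 = 3×1979 + 211
1979 = 9×211 + 80
211 = 2×80 + 51
80 = 1×51 + 29
51 = 1×29 + 22
29 = 1×22 + 7
22 = 3×7 + 1
7 = 7×1 + 0
Back-substitute:
1 = 22 − 3·7
1 = −3·29 + 4·22
1 = 4·51 − 7·29
1 = −7·80 + 11·51
1 = 11·211 − 29·80
1 = −29·1979 + 272·211
1 = 272·6148 − 845·1979
So 1979·(-845) ≡ 1 (mod 6148), hence d ≡ -845 ≡ 5303 (mod 6148).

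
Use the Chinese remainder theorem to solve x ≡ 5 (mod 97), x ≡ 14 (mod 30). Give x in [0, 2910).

Write x = 5 + 97·k. Then 97·k ≡ 14 − 5 ≡ 9 (mod 30).
Need 97⁻¹ mod 30. Extended Euclid on (30, 7):
30 = 4*7 + 2
7 = 3*2 + 1
2 = 2*1 + 0
Back-substitute:
1 = 7 − 3·2
1 = −3·30 + 13·7
97⁻¹ ≡ 13 (mod 30), so k ≡ 13·9 ≡ 27 (mod 30).
x = 5 + 97·27 = 2624.

2624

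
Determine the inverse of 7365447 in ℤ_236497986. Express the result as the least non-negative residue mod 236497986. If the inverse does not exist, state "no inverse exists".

no inverse exists

Compute gcd(7365447, 236497986):
236497986 = 32·7365447 + 803682
7365447 = 9·803682 + 132309
803682 = 6·132309 + 9828
132309 = 13·9828 + 4545
9828 = 2·4545 + 738
4545 = 6·738 + 117
738 = 6·117 + 36
117 = 3·36 + 9
36 = 4·9 + 0
The gcd is 9, not 1, hence no inverse exists.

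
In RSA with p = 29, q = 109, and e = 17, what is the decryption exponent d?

φ(n) = (p−1)(q−1) = 28·108 = 3024.
Need d with 17·d ≡ 1 (mod 3024). Apply the extended Euclidean algorithm:
3024 = 177*17 + 15
17 = 1*15 + 2
15 = 7*2 + 1
2 = 2*1 + 0
Back-substitute:
1 = 15 − 7·2
1 = −7·17 + 8·15
1 = 8·3024 − 1423·17
So 17·(-1423) ≡ 1 (mod 3024), hence d ≡ -1423 ≡ 1601 (mod 3024).

1601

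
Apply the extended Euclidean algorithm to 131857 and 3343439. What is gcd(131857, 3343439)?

11

Euclidean algorithm:
3343439 = 25·131857 + 47014
131857 = 2·47014 + 37829
47014 = 1·37829 + 9185
37829 = 4·9185 + 1089
9185 = 8·1089 + 473
1089 = 2·473 + 143
473 = 3·143 + 44
143 = 3·44 + 11
44 = 4·11 + 0
gcd(131857, 3343439) = 11.
Back-substituting:
11 = 143 − 3·44
11 = −3·473 + 10·143
11 = 10·1089 − 23·473
11 = −23·9185 + 194·1089
11 = 194·37829 − 799·9185
11 = −799·47014 + 993·37829
11 = 993·131857 − 2785·47014
11 = −2785·3343439 + 70618·131857
So 11 = (-2785)·3343439 + (70618)·131857.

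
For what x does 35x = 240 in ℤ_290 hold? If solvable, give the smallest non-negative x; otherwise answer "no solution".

40

First find gcd(35, 290):
290 = 8×35 + 10
35 = 3×10 + 5
10 = 2×5 + 0
gcd = 5 and 5 | 240, so solutions exist. Divide through by 5: 7x ≡ 48 (mod 58).
Now find 7⁻¹ mod 58:
58 = 8×7 + 2
7 = 3×2 + 1
2 = 2×1 + 0
Back-substitute:
1 = 7 − 3·2
1 = −3·58 + 25·7
So 7⁻¹ ≡ 25 (mod 58).
Then x ≡ 25·48 ≡ 40 (mod 58); the smallest non-negative solution is x = 40.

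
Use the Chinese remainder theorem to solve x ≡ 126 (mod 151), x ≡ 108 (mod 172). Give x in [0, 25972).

7676

Write x = 126 + 151·k. Then 151·k ≡ 108 − 126 ≡ 154 (mod 172).
Need 151⁻¹ mod 172. Extended Euclid on (172, 151):
172 = 1·151 + 21
151 = 7·21 + 4
21 = 5·4 + 1
4 = 4·1 + 0
Back-substitute:
1 = 21 − 5·4
1 = −5·151 + 36·21
1 = 36·172 − 41·151
151⁻¹ ≡ 131 (mod 172), so k ≡ 131·154 ≡ 50 (mod 172).
x = 126 + 151·50 = 7676.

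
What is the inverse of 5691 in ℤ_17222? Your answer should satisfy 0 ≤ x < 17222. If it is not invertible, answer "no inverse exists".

Apply the Euclidean algorithm to 17222 and 5691:
17222 = 3·5691 + 149
5691 = 38·149 + 29
149 = 5·29 + 4
29 = 7·4 + 1
4 = 4·1 + 0
Since gcd(5691, 17222) = 1, back-substitute to write 1 as a combination:
1 = 29 − 7·4
1 = −7·149 + 36·29
1 = 36·5691 − 1375·149
1 = −1375·17222 + 4161·5691
So 5691·4161 ≡ 1 (mod 17222).

4161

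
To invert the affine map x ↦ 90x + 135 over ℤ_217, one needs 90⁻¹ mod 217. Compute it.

Apply the Euclidean algorithm to 217 and 90:
217 = 2·90 + 37
90 = 2·37 + 16
37 = 2·16 + 5
16 = 3·5 + 1
5 = 5·1 + 0
Since gcd(90, 217) = 1, back-substitute to write 1 as a combination:
1 = 16 − 3·5
1 = −3·37 + 7·16
1 = 7·90 − 17·37
1 = −17·217 + 41·90
So 90·41 ≡ 1 (mod 217).

41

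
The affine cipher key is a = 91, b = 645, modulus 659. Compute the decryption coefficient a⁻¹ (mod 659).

Run Euclid on (659, 91):
659 = 7*91 + 22
91 = 4*22 + 3
22 = 7*3 + 1
3 = 3*1 + 0
gcd = 1, so the inverse exists. Back-substitute:
1 = 22 − 7·3
1 = −7·91 + 29·22
1 = 29·659 − 210·91
Thus 91·(-210) ≡ 1 (mod 659); reducing, -210 mod 659 = 449.

449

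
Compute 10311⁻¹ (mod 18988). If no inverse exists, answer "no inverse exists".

Run Euclid on (18988, 10311):
18988 = 1*10311 + 8677
10311 = 1*8677 + 1634
8677 = 5*1634 + 507
1634 = 3*507 + 113
507 = 4*113 + 55
113 = 2*55 + 3
55 = 18*3 + 1
3 = 3*1 + 0
Since gcd(10311, 18988) = 1, back-substitute to write 1 as a combination:
1 = 55 − 18·3
1 = −18·113 + 37·55
1 = 37·507 − 166·113
1 = −166·1634 + 535·507
1 = 535·8677 − 2841·1634
1 = −2841·10311 + 3376·8677
1 = 3376·18988 − 6217·10311
Thus 10311·(-6217) ≡ 1 (mod 18988); reducing, -6217 mod 18988 = 12771.

12771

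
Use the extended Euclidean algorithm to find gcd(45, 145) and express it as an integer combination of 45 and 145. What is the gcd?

Apply Euclid's algorithm to 145 and 45:
145 = 3*45 + 10
45 = 4*10 + 5
10 = 2*5 + 0
gcd(45, 145) = 5.
Express as a combination:
5 = 45 − 4·10
5 = −4·145 + 13·45
So 5 = (-4)·145 + (13)·45.

5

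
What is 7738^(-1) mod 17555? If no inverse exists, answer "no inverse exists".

13637

Apply the Euclidean algorithm to 17555 and 7738:
17555 = 2*7738 + 2079
7738 = 3*2079 + 1501
2079 = 1*1501 + 578
1501 = 2*578 + 345
578 = 1*345 + 233
345 = 1*233 + 112
233 = 2*112 + 9
112 = 12*9 + 4
9 = 2*4 + 1
4 = 4*1 + 0
The gcd is 1. Working backward:
1 = 9 − 2·4
1 = −2·112 + 25·9
1 = 25·233 − 52·112
1 = −52·345 + 77·233
1 = 77·578 − 129·345
1 = −129·1501 + 335·578
1 = 335·2079 − 464·1501
1 = −464·7738 + 1727·2079
1 = 1727·17555 − 3918·7738
Thus 7738·(-3918) ≡ 1 (mod 17555); reducing, -3918 mod 17555 = 13637.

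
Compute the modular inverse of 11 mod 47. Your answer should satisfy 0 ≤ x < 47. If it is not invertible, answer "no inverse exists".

30

Apply the Euclidean algorithm to 47 and 11:
47 = 4×11 + 3
11 = 3×3 + 2
3 = 1×2 + 1
2 = 2×1 + 0
Since gcd(11, 47) = 1, back-substitute to write 1 as a combination:
1 = 3 − 2
1 = −11 + 4·3
1 = 4·47 − 17·11
So 11·(-17) ≡ 1 (mod 47), and -17 ≡ 30 (mod 47).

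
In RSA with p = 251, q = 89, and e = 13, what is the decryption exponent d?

5077

φ(n) = (p−1)(q−1) = 250·88 = 22000.
Need d with 13·d ≡ 1 (mod 22000). Apply the extended Euclidean algorithm:
22000 = 1692×13 + 4
13 = 3×4 + 1
4 = 4×1 + 0
Back-substitute:
1 = 13 − 3·4
1 = −3·22000 + 5077·13
So 13·5077 ≡ 1 (mod 22000), hence d = 5077.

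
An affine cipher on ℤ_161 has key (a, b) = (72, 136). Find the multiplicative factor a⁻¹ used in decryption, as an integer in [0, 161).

Run Euclid on (161, 72):
161 = 2·72 + 17
72 = 4·17 + 4
17 = 4·4 + 1
4 = 4·1 + 0
gcd = 1, so the inverse exists. Back-substitute:
1 = 17 − 4·4
1 = −4·72 + 17·17
1 = 17·161 − 38·72
So 72·(-38) ≡ 1 (mod 161), and -38 ≡ 123 (mod 161).

123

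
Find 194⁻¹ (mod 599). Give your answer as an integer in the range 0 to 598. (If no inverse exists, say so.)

Extended Euclidean algorithm:
599 = 3×194 + 17
194 = 11×17 + 7
17 = 2×7 + 3
7 = 2×3 + 1
3 = 3×1 + 0
Since gcd(194, 599) = 1, back-substitute to write 1 as a combination:
1 = 7 − 2·3
1 = −2·17 + 5·7
1 = 5·194 − 57·17
1 = −57·599 + 176·194
So 194·176 ≡ 1 (mod 599).

176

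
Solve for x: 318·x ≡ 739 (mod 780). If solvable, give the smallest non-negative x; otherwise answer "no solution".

gcd(318, 780):
780 = 2×318 + 144
318 = 2×144 + 30
144 = 4×30 + 24
30 = 1×24 + 6
24 = 4×6 + 0
gcd = 6, but 6 ∤ 739, so the congruence has no solution.

no solution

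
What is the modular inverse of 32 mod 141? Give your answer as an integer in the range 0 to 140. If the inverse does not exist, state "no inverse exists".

119

Run Euclid on (141, 32):
141 = 4*32 + 13
32 = 2*13 + 6
13 = 2*6 + 1
6 = 6*1 + 0
Since gcd(32, 141) = 1, back-substitute to write 1 as a combination:
1 = 13 − 2·6
1 = −2·32 + 5·13
1 = 5·141 − 22·32
Thus 32·(-22) ≡ 1 (mod 141); reducing, -22 mod 141 = 119.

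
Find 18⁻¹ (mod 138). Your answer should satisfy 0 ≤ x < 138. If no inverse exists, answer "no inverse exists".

no inverse exists

Compute gcd(18, 138):
138 = 7·18 + 12
18 = 1·12 + 6
12 = 2·6 + 0
Since gcd = 6 > 1, 18 is not a unit mod 138.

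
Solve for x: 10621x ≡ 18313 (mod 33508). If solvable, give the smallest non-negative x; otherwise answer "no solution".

First find gcd(10621, 33508):
33508 = 3·10621 + 1645
10621 = 6·1645 + 751
1645 = 2·751 + 143
751 = 5·143 + 36
143 = 3·36 + 35
36 = 1·35 + 1
35 = 35·1 + 0
gcd = 1, so a unique solution mod 33508 exists.
Back-substitute for the Bézout coefficients:
1 = 36 − 35
1 = −143 + 4·36
1 = 4·751 − 21·143
1 = −21·1645 + 46·751
1 = 46·10621 − 297·1645
1 = −297·33508 + 937·10621
So 10621·(937) ≡ 1 (mod 33508), giving 10621⁻¹ ≡ 937.
x ≡ 10621⁻¹·18313 ≡ 937·18313 ≡ 3185 (mod 33508).

3185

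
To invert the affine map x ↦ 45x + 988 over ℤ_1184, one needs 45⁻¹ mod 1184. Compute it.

421

Extended Euclidean algorithm:
1184 = 26*45 + 14
45 = 3*14 + 3
14 = 4*3 + 2
3 = 1*2 + 1
2 = 2*1 + 0
The gcd is 1. Working backward:
1 = 3 − 2
1 = −14 + 5·3
1 = 5·45 − 16·14
1 = −16·1184 + 421·45
So 45·421 ≡ 1 (mod 1184).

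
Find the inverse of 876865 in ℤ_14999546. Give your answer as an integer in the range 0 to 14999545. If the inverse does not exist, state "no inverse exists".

Extended Euclidean algorithm:
14999546 = 17*876865 + 92841
876865 = 9*92841 + 41296
92841 = 2*41296 + 10249
41296 = 4*10249 + 300
10249 = 34*300 + 49
300 = 6*49 + 6
49 = 8*6 + 1
6 = 6*1 + 0
The gcd is 1. Working backward:
1 = 49 − 8·6
1 = −8·300 + 49·49
1 = 49·10249 − 1674·300
1 = −1674·41296 + 6745·10249
1 = 6745·92841 − 15164·41296
1 = −15164·876865 + 143221·92841
1 = 143221·14999546 − 2449921·876865
Thus 876865·(-2449921) ≡ 1 (mod 14999546); reducing, -2449921 mod 14999546 = 12549625.

12549625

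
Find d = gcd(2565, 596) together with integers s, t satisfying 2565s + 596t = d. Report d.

Repeated division:
2565 = 4·596 + 181
596 = 3·181 + 53
181 = 3·53 + 22
53 = 2·22 + 9
22 = 2·9 + 4
9 = 2·4 + 1
4 = 4·1 + 0
gcd(2565, 596) = 1.
Express as a combination:
1 = 9 − 2·4
1 = −2·22 + 5·9
1 = 5·53 − 12·22
1 = −12·181 + 41·53
1 = 41·596 − 135·181
1 = −135·2565 + 581·596
So 1 = (-135)·2565 + (581)·596.

1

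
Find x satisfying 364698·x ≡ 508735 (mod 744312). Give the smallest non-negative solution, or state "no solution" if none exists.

no solution

gcd(364698, 744312):
744312 = 2*364698 + 14916
364698 = 24*14916 + 6714
14916 = 2*6714 + 1488
6714 = 4*1488 + 762
1488 = 1*762 + 726
762 = 1*726 + 36
726 = 20*36 + 6
36 = 6*6 + 0
gcd = 6, but 6 ∤ 508735, so the congruence has no solution.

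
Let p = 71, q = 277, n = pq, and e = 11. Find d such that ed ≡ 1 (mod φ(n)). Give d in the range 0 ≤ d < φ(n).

φ(n) = (p−1)(q−1) = 70·276 = 19320.
Need d with 11·d ≡ 1 (mod 19320). Apply the extended Euclidean algorithm:
19320 = 1756×11 + 4
11 = 2×4 + 3
4 = 1×3 + 1
3 = 3×1 + 0
Back-substitute:
1 = 4 − 3
1 = −11 + 3·4
1 = 3·19320 − 5269·11
So 11·(-5269) ≡ 1 (mod 19320), hence d ≡ -5269 ≡ 14051 (mod 19320).

14051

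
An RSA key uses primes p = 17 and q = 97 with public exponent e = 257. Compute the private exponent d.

257

φ(n) = (p−1)(q−1) = 16·96 = 1536.
Need d with 257·d ≡ 1 (mod 1536). Apply the extended Euclidean algorithm:
1536 = 5×257 + 251
257 = 1×251 + 6
251 = 41×6 + 5
6 = 1×5 + 1
5 = 5×1 + 0
Back-substitute:
1 = 6 − 5
1 = −251 + 42·6
1 = 42·257 − 43·251
1 = −43·1536 + 257·257
So 257·257 ≡ 1 (mod 1536), hence d = 257.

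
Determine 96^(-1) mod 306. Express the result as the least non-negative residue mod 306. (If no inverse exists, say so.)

Euclidean algorithm on 306, 96:
306 = 3·96 + 18
96 = 5·18 + 6
18 = 3·6 + 0
The gcd is 6, not 1, hence no inverse exists.

no inverse exists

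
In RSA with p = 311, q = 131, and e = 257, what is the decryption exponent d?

φ(n) = (p−1)(q−1) = 310·130 = 40300.
Need d with 257·d ≡ 1 (mod 40300). Apply the extended Euclidean algorithm:
40300 = 156·257 + 208
257 = 1·208 + 49
208 = 4·49 + 12
49 = 4·12 + 1
12 = 12·1 + 0
Back-substitute:
1 = 49 − 4·12
1 = −4·208 + 17·49
1 = 17·257 − 21·208
1 = −21·40300 + 3293·257
So 257·3293 ≡ 1 (mod 40300), hence d = 3293.

3293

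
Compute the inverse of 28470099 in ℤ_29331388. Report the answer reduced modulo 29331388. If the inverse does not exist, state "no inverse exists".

20809239

Apply the Euclidean algorithm to 29331388 and 28470099:
29331388 = 1*28470099 + 861289
28470099 = 33*861289 + 47562
861289 = 18*47562 + 5173
47562 = 9*5173 + 1005
5173 = 5*1005 + 148
1005 = 6*148 + 117
148 = 1*117 + 31
117 = 3*31 + 24
31 = 1*24 + 7
24 = 3*7 + 3
7 = 2*3 + 1
3 = 3*1 + 0
gcd = 1, so the inverse exists. Back-substitute:
1 = 7 − 2·3
1 = −2·24 + 7·7
1 = 7·31 − 9·24
1 = −9·117 + 34·31
1 = 34·148 − 43·117
1 = −43·1005 + 292·148
1 = 292·5173 − 1503·1005
1 = −1503·47562 + 13819·5173
1 = 13819·861289 − 250245·47562
1 = −250245·28470099 + 8271904·861289
1 = 8271904·29331388 − 8522149·28470099
Thus 28470099·(-8522149) ≡ 1 (mod 29331388); reducing, -8522149 mod 29331388 = 20809239.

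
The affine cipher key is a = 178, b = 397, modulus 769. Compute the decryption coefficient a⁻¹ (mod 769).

661

gcd(769, 178) by repeated division:
769 = 4*178 + 57
178 = 3*57 + 7
57 = 8*7 + 1
7 = 7*1 + 0
Since gcd(178, 769) = 1, back-substitute to write 1 as a combination:
1 = 57 − 8·7
1 = −8·178 + 25·57
1 = 25·769 − 108·178
So 178·(-108) ≡ 1 (mod 769), and -108 ≡ 661 (mod 769).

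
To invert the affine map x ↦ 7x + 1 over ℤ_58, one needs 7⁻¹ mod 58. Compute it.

25

Run Euclid on (58, 7):
58 = 8·7 + 2
7 = 3·2 + 1
2 = 2·1 + 0
The gcd is 1. Working backward:
1 = 7 − 3·2
1 = −3·58 + 25·7
So 7·25 ≡ 1 (mod 58).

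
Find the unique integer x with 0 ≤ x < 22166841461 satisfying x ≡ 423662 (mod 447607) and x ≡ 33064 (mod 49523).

4878444748

Write x = 423662 + 447607·k. Then 447607·k ≡ 33064 − 423662 ≡ 5586 (mod 49523).
Need 447607⁻¹ mod 49523. Extended Euclid on (49523, 1900):
49523 = 26×1900 + 123
1900 = 15×123 + 55
123 = 2×55 + 13
55 = 4×13 + 3
13 = 4×3 + 1
3 = 3×1 + 0
Back-substitute:
1 = 13 − 4·3
1 = −4·55 + 17·13
1 = 17·123 − 38·55
1 = −38·1900 + 587·123
1 = 587·49523 − 15300·1900
447607⁻¹ ≡ 34223 (mod 49523), so k ≡ 34223·5586 ≡ 10898 (mod 49523).
x = 423662 + 447607·10898 = 4878444748.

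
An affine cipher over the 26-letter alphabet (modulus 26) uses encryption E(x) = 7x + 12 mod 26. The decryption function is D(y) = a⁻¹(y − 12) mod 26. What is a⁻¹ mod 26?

15

Run Euclid on (26, 7):
26 = 3*7 + 5
7 = 1*5 + 2
5 = 2*2 + 1
2 = 2*1 + 0
The gcd is 1. Working backward:
1 = 5 − 2·2
1 = −2·7 + 3·5
1 = 3·26 − 11·7
Thus 7·(-11) ≡ 1 (mod 26); reducing, -11 mod 26 = 15.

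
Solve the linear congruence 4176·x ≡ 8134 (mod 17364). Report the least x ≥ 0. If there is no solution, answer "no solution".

gcd(4176, 17364):
17364 = 4*4176 + 660
4176 = 6*660 + 216
660 = 3*216 + 12
216 = 18*12 + 0
gcd = 12, but 12 ∤ 8134, so the congruence has no solution.

no solution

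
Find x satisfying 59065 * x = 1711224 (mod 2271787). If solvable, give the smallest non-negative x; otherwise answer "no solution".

694200

First find gcd(59065, 2271787):
2271787 = 38*59065 + 27317
59065 = 2*27317 + 4431
27317 = 6*4431 + 731
4431 = 6*731 + 45
731 = 16*45 + 11
45 = 4*11 + 1
11 = 11*1 + 0
gcd = 1, so a unique solution mod 2271787 exists.
Back-substitute for the Bézout coefficients:
1 = 45 − 4·11
1 = −4·731 + 65·45
1 = 65·4431 − 394·731
1 = −394·27317 + 2429·4431
1 = 2429·59065 − 5252·27317
1 = −5252·2271787 + 202005·59065
So 59065·(202005) ≡ 1 (mod 2271787), giving 59065⁻¹ ≡ 202005.
x ≡ 59065⁻¹·1711224 ≡ 202005·1711224 ≡ 694200 (mod 2271787).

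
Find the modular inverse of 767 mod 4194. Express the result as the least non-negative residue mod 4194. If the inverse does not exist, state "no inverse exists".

Apply the Euclidean algorithm to 4194 and 767:
4194 = 5×767 + 359
767 = 2×359 + 49
359 = 7×49 + 16
49 = 3×16 + 1
16 = 16×1 + 0
Since gcd(767, 4194) = 1, back-substitute to write 1 as a combination:
1 = 49 − 3·16
1 = −3·359 + 22·49
1 = 22·767 − 47·359
1 = −47·4194 + 257·767
So 767·257 ≡ 1 (mod 4194).

257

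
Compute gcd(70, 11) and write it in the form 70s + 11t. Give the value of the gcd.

Repeated division:
70 = 6*11 + 4
11 = 2*4 + 3
4 = 1*3 + 1
3 = 3*1 + 0
gcd(70, 11) = 1.
Working backward:
1 = 4 − 3
1 = −11 + 3·4
1 = 3·70 − 19·11
So 1 = (3)·70 + (-19)·11.

1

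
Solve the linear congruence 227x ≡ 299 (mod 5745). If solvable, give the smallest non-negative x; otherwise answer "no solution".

First find gcd(227, 5745):
5745 = 25×227 + 70
227 = 3×70 + 17
70 = 4×17 + 2
17 = 8×2 + 1
2 = 2×1 + 0
gcd = 1, so a unique solution mod 5745 exists.
Back-substitute for the Bézout coefficients:
1 = 17 − 8·2
1 = −8·70 + 33·17
1 = 33·227 − 107·70
1 = −107·5745 + 2708·227
So 227·(2708) ≡ 1 (mod 5745), giving 227⁻¹ ≡ 2708.
x ≡ 227⁻¹·299 ≡ 2708·299 ≡ 5392 (mod 5745).

5392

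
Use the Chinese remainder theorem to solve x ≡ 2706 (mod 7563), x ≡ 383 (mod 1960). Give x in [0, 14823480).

7558143

Write x = 2706 + 7563·k. Then 7563·k ≡ 383 − 2706 ≡ 1597 (mod 1960).
Need 7563⁻¹ mod 1960. Extended Euclid on (1960, 1683):
1960 = 1*1683 + 277
1683 = 6*277 + 21
277 = 13*21 + 4
21 = 5*4 + 1
4 = 4*1 + 0
Back-substitute:
1 = 21 − 5·4
1 = −5·277 + 66·21
1 = 66·1683 − 401·277
1 = −401·1960 + 467·1683
7563⁻¹ ≡ 467 (mod 1960), so k ≡ 467·1597 ≡ 999 (mod 1960).
x = 2706 + 7563·999 = 7558143.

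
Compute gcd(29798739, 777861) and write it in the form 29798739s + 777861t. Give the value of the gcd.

Repeated division:
29798739 = 38·777861 + 240021
777861 = 3·240021 + 57798
240021 = 4·57798 + 8829
57798 = 6·8829 + 4824
8829 = 1·4824 + 4005
4824 = 1·4005 + 819
4005 = 4·819 + 729
819 = 1·729 + 90
729 = 8·90 + 9
90 = 10·9 + 0
gcd(29798739, 777861) = 9.
Back-substituting:
9 = 729 − 8·90
9 = −8·819 + 9·729
9 = 9·4005 − 44·819
9 = −44·4824 + 53·4005
9 = 53·8829 − 97·4824
9 = −97·57798 + 635·8829
9 = 635·240021 − 2637·57798
9 = −2637·777861 + 8546·240021
9 = 8546·29798739 − 327385·777861
So 9 = (8546)·29798739 + (-327385)·777861.

9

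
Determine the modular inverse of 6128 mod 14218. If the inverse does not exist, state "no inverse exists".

Compute gcd(6128, 14218):
14218 = 2·6128 + 1962
6128 = 3·1962 + 242
1962 = 8·242 + 26
242 = 9·26 + 8
26 = 3·8 + 2
8 = 4·2 + 0
The gcd is 2, not 1, hence no inverse exists.

no inverse exists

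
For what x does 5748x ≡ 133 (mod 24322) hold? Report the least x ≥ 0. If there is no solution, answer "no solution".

gcd(5748, 24322):
24322 = 4×5748 + 1330
5748 = 4×1330 + 428
1330 = 3×428 + 46
428 = 9×46 + 14
46 = 3×14 + 4
14 = 3×4 + 2
4 = 2×2 + 0
gcd = 2, but 2 ∤ 133, so the congruence has no solution.

no solution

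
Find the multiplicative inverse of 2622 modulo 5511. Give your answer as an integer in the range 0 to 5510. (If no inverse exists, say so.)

no inverse exists

Compute gcd(2622, 5511):
5511 = 2*2622 + 267
2622 = 9*267 + 219
267 = 1*219 + 48
219 = 4*48 + 27
48 = 1*27 + 21
27 = 1*21 + 6
21 = 3*6 + 3
6 = 2*3 + 0
gcd(2622, 5511) = 3 ≠ 1, so 2622 has no multiplicative inverse modulo 5511.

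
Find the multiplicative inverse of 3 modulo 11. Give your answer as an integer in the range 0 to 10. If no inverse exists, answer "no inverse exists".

4

gcd(11, 3) by repeated division:
11 = 3·3 + 2
3 = 1·2 + 1
2 = 2·1 + 0
The gcd is 1. Working backward:
1 = 3 − 2
1 = −11 + 4·3
So 3·4 ≡ 1 (mod 11).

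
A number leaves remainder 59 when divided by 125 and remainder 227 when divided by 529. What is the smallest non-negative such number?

17684

Write x = 59 + 125·k. Then 125·k ≡ 227 − 59 ≡ 168 (mod 529).
Need 125⁻¹ mod 529. Extended Euclid on (529, 125):
529 = 4*125 + 29
125 = 4*29 + 9
29 = 3*9 + 2
9 = 4*2 + 1
2 = 2*1 + 0
Back-substitute:
1 = 9 − 4·2
1 = −4·29 + 13·9
1 = 13·125 − 56·29
1 = −56·529 + 237·125
125⁻¹ ≡ 237 (mod 529), so k ≡ 237·168 ≡ 141 (mod 529).
x = 59 + 125·141 = 17684.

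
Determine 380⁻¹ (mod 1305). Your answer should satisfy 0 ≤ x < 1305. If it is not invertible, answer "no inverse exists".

no inverse exists

Compute gcd(380, 1305):
1305 = 3·380 + 165
380 = 2·165 + 50
165 = 3·50 + 15
50 = 3·15 + 5
15 = 3·5 + 0
gcd(380, 1305) = 5 ≠ 1, so 380 has no multiplicative inverse modulo 1305.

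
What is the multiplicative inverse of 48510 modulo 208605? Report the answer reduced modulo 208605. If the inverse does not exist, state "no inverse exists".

Euclidean algorithm on 208605, 48510:
208605 = 4*48510 + 14565
48510 = 3*14565 + 4815
14565 = 3*4815 + 120
4815 = 40*120 + 15
120 = 8*15 + 0
The gcd is 15, not 1, hence no inverse exists.

no inverse exists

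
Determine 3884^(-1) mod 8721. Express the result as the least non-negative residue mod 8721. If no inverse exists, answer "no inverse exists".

6662

Apply the Euclidean algorithm to 8721 and 3884:
8721 = 2*3884 + 953
3884 = 4*953 + 72
953 = 13*72 + 17
72 = 4*17 + 4
17 = 4*4 + 1
4 = 4*1 + 0
The gcd is 1. Working backward:
1 = 17 − 4·4
1 = −4·72 + 17·17
1 = 17·953 − 225·72
1 = −225·3884 + 917·953
1 = 917·8721 − 2059·3884
So 3884·(-2059) ≡ 1 (mod 8721), and -2059 ≡ 6662 (mod 8721).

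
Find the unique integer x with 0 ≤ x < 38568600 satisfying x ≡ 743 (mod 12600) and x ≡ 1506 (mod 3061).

Write x = 743 + 12600·k. Then 12600·k ≡ 1506 − 743 ≡ 763 (mod 3061).
Need 12600⁻¹ mod 3061. Extended Euclid on (3061, 356):
3061 = 8×356 + 213
356 = 1×213 + 143
213 = 1×143 + 70
143 = 2×70 + 3
70 = 23×3 + 1
3 = 3×1 + 0
Back-substitute:
1 = 70 − 23·3
1 = −23·143 + 47·70
1 = 47·213 − 70·143
1 = −70·356 + 117·213
1 = 117·3061 − 1006·356
12600⁻¹ ≡ 2055 (mod 3061), so k ≡ 2055·763 ≡ 733 (mod 3061).
x = 743 + 12600·733 = 9236543.

9236543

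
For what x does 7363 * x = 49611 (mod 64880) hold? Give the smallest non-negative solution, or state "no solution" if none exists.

49017

First find gcd(7363, 64880):
64880 = 8·7363 + 5976
7363 = 1·5976 + 1387
5976 = 4·1387 + 428
1387 = 3·428 + 103
428 = 4·103 + 16
103 = 6·16 + 7
16 = 2·7 + 2
7 = 3·2 + 1
2 = 2·1 + 0
gcd = 1, so a unique solution mod 64880 exists.
Back-substitute for the Bézout coefficients:
1 = 7 − 3·2
1 = −3·16 + 7·7
1 = 7·103 − 45·16
1 = −45·428 + 187·103
1 = 187·1387 − 606·428
1 = −606·5976 + 2611·1387
1 = 2611·7363 − 3217·5976
1 = −3217·64880 + 28347·7363
So 7363·(28347) ≡ 1 (mod 64880), giving 7363⁻¹ ≡ 28347.
x ≡ 7363⁻¹·49611 ≡ 28347·49611 ≡ 49017 (mod 64880).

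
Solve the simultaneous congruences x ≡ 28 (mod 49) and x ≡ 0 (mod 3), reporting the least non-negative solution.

126

Write x = 28 + 49·k. Then 49·k ≡ 0 − 28 ≡ 2 (mod 3).
Need 49⁻¹ mod 3. Extended Euclid on (3, 1):
3 = 3×1 + 0
49⁻¹ ≡ 1 (mod 3), so k ≡ 1·2 ≡ 2 (mod 3).
x = 28 + 49·2 = 126.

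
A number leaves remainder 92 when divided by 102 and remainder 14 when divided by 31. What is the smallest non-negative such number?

Write x = 92 + 102·k. Then 102·k ≡ 14 − 92 ≡ 15 (mod 31).
Need 102⁻¹ mod 31. Extended Euclid on (31, 9):
31 = 3×9 + 4
9 = 2×4 + 1
4 = 4×1 + 0
Back-substitute:
1 = 9 − 2·4
1 = −2·31 + 7·9
102⁻¹ ≡ 7 (mod 31), so k ≡ 7·15 ≡ 12 (mod 31).
x = 92 + 102·12 = 1316.

1316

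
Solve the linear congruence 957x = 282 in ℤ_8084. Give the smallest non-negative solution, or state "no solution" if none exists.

5170

First find gcd(957, 8084):
8084 = 8·957 + 428
957 = 2·428 + 101
428 = 4·101 + 24
101 = 4·24 + 5
24 = 4·5 + 4
5 = 1·4 + 1
4 = 4·1 + 0
gcd = 1, so a unique solution mod 8084 exists.
Back-substitute for the Bézout coefficients:
1 = 5 − 4
1 = −24 + 5·5
1 = 5·101 − 21·24
1 = −21·428 + 89·101
1 = 89·957 − 199·428
1 = −199·8084 + 1681·957
So 957·(1681) ≡ 1 (mod 8084), giving 957⁻¹ ≡ 1681.
x ≡ 957⁻¹·282 ≡ 1681·282 ≡ 5170 (mod 8084).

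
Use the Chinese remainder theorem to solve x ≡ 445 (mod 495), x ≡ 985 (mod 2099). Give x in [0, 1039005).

Write x = 445 + 495·k. Then 495·k ≡ 985 − 445 ≡ 540 (mod 2099).
Need 495⁻¹ mod 2099. Extended Euclid on (2099, 495):
2099 = 4*495 + 119
495 = 4*119 + 19
119 = 6*19 + 5
19 = 3*5 + 4
5 = 1*4 + 1
4 = 4*1 + 0
Back-substitute:
1 = 5 − 4
1 = −19 + 4·5
1 = 4·119 − 25·19
1 = −25·495 + 104·119
1 = 104·2099 − 441·495
495⁻¹ ≡ 1658 (mod 2099), so k ≡ 1658·540 ≡ 1146 (mod 2099).
x = 445 + 495·1146 = 567715.

567715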